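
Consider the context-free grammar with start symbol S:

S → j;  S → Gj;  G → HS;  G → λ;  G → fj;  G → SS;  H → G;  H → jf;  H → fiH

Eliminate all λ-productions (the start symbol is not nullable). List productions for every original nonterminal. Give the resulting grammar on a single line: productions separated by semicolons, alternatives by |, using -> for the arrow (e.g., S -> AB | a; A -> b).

S -> j | Gj; G -> S | HS | SS | fj; H -> G | fi | jf | fiH

Nullable set: {G, H}.
S -> Gj: G nullable, giving Gj | j.
Drop G -> λ.
G -> HS: H nullable, giving HS | S.
H -> G: G nullable, giving G.
H -> fiH: H nullable, giving fi | fiH.
Unchanged (no nullable symbols): S -> j; G -> SS; G -> fj; H -> jf.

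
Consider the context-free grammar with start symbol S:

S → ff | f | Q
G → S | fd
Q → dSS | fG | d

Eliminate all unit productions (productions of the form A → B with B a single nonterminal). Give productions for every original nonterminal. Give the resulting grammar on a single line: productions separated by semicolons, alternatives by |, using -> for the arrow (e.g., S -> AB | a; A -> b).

S -> d | f | fG | ff | dSS; G -> d | f | fG | fd | ff | dSS; Q -> d | fG | dSS

Unit productions: G->S, S->Q.
Unit pairs (A ⇒* B via units): (G,Q), (G,S), (S,Q).
S: inherits non-unit rules of {Q, S} → d | dSS | f | fG | ff.
G: inherits non-unit rules of {G, Q, S} → d | dSS | f | fG | fd | ff.
Q: inherits non-unit rules of {Q} → d | dSS | fG.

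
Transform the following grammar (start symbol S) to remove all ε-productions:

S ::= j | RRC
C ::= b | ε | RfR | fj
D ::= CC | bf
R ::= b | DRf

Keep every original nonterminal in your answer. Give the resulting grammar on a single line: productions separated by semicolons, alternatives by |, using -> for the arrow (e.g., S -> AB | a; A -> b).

S -> j | RR | RRC; C -> b | fj | RfR; D -> C | CC | bf; R -> b | Rf | DRf

Nullable set: {C, D}.
S -> RRC: C nullable, giving RR | RRC.
Drop C -> ε.
D -> CC: C, C nullable, giving C | CC.
R -> DRf: D nullable, giving DRf | Rf.
Unchanged (no nullable symbols): S -> j; C -> RfR; C -> b; C -> fj; D -> bf; R -> b.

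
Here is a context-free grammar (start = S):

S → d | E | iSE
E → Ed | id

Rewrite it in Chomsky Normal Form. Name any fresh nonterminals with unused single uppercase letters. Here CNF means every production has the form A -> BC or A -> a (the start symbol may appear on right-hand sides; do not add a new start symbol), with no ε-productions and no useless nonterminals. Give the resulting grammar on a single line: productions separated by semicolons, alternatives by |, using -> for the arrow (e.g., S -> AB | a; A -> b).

S -> d | BA | BC | EA; A -> d; B -> i; C -> SE; E -> BA | EA

No ε-productions.
After unit-elimination: S -> d | Ed | id | iSE; E -> Ed | id.
TERM: introduce A -> d, B -> i and substitute in every rule of length ≥2.
BIN: S -> BSE becomes S -> BC, C -> SE.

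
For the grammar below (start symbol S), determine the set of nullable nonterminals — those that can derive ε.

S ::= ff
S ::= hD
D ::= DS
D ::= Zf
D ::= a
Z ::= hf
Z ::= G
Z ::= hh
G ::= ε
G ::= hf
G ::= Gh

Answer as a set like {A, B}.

{G, Z}

Directly nullable (have an ε-rule): {G}.
Z is nullable via Z -> G (every symbol on the right is already known nullable).
Not nullable: D, S — each has a terminal in every rule's right-hand side or depends on a non-nullable symbol.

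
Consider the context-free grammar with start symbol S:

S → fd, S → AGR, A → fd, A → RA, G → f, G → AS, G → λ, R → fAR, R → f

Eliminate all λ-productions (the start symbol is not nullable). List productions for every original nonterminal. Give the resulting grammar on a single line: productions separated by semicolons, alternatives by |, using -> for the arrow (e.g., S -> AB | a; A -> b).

Nullable set: {G}.
S -> AGR: G nullable, giving AGR | AR.
Drop G -> λ.
Unchanged (no nullable symbols): S -> fd; A -> RA; A -> fd; G -> AS; G -> f; R -> f; R -> fAR.

S -> AR | fd | AGR; A -> RA | fd; G -> f | AS; R -> f | fAR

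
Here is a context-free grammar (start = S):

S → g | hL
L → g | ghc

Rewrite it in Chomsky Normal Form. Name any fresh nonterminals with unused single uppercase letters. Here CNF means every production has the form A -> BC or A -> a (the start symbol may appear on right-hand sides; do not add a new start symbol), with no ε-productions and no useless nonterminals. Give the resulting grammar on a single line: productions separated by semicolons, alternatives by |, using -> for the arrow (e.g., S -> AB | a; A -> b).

No ε-productions.
No unit productions to eliminate.
TERM: introduce C -> c, A -> g, B -> h and substitute in every rule of length ≥2.
BIN: L -> ABC becomes L -> AD, D -> BC.

S -> g | BL; A -> g; B -> h; C -> c; D -> BC; L -> g | AD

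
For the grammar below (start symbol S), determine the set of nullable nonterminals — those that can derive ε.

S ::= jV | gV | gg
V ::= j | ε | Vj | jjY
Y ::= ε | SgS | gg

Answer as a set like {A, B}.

Directly nullable (have an ε-rule): {V, Y}.
Not nullable: S — each has a terminal in every rule's right-hand side or depends on a non-nullable symbol.

{V, Y}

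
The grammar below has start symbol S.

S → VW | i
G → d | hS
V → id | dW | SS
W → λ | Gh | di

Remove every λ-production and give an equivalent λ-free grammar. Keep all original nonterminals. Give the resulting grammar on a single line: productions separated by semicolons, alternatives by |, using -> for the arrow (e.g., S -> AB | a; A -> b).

Nullable set: {W}.
S -> VW: W nullable, giving V | VW.
V -> dW: W nullable, giving d | dW.
Drop W -> λ.
Unchanged (no nullable symbols): S -> i; G -> d; G -> hS; V -> SS; V -> id; W -> Gh; W -> di.

S -> V | i | VW; G -> d | hS; V -> d | SS | dW | id; W -> Gh | di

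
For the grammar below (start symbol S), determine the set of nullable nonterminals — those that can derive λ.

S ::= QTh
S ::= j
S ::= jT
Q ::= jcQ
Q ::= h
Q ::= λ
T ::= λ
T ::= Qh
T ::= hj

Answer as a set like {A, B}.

Directly nullable (have an ε-rule): {Q, T}.
Not nullable: S — each has a terminal in every rule's right-hand side or depends on a non-nullable symbol.

{Q, T}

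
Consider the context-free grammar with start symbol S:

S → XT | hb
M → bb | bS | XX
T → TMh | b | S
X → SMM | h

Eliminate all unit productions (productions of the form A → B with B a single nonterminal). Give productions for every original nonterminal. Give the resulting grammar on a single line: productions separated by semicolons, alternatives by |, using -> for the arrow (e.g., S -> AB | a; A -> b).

S -> XT | hb; M -> XX | bS | bb; T -> b | XT | hb | TMh; X -> h | SMM

Unit productions: T->S.
Unit pairs (A ⇒* B via units): (T,S).
S: inherits non-unit rules of {S} → XT | hb.
M: inherits non-unit rules of {M} → XX | bS | bb.
T: inherits non-unit rules of {S, T} → TMh | XT | b | hb.
X: inherits non-unit rules of {X} → SMM | h.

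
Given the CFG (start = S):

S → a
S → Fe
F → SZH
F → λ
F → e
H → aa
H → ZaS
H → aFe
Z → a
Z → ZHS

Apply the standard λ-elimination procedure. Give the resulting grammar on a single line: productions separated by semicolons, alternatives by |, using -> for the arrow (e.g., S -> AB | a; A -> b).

Nullable set: {F}.
S -> Fe: F nullable, giving Fe | e.
Drop F -> λ.
H -> aFe: F nullable, giving aFe | ae.
Unchanged (no nullable symbols): S -> a; F -> SZH; F -> e; H -> ZaS; H -> aa; Z -> ZHS; Z -> a.

S -> a | e | Fe; F -> e | SZH; H -> aa | ae | ZaS | aFe; Z -> a | ZHS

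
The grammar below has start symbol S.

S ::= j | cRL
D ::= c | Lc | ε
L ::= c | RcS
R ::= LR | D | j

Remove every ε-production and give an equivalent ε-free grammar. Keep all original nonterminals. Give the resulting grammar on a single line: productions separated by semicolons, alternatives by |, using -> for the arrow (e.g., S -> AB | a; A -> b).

Nullable set: {D, R}.
S -> cRL: R nullable, giving cL | cRL.
Drop D -> ε.
L -> RcS: R nullable, giving RcS | cS.
R -> D: D nullable, giving D.
R -> LR: R nullable, giving L | LR.
Unchanged (no nullable symbols): S -> j; D -> Lc; D -> c; L -> c; R -> j.

S -> j | cL | cRL; D -> c | Lc; L -> c | cS | RcS; R -> D | L | j | LR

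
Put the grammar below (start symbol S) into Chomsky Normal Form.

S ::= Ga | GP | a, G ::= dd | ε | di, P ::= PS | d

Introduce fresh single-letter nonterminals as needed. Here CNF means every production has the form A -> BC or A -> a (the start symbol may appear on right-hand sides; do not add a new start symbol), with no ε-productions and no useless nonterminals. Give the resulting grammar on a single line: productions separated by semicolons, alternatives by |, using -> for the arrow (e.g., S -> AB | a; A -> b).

Nullable: {G}; after ε-elimination: S -> P | a | GP | Ga; G -> dd | di; P -> d | PS.
After unit-elimination: S -> a | d | GP | Ga | PS; G -> dd | di; P -> d | PS.
TERM: introduce C -> a, A -> d, B -> i and substitute in every rule of length ≥2.

S -> a | d | GC | GP | PS; A -> d; B -> i; C -> a; G -> AA | AB; P -> d | PS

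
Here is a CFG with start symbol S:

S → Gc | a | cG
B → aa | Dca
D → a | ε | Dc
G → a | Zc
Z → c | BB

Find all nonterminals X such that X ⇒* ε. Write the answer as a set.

{D}

Directly nullable (have an ε-rule): {D}.
Not nullable: B, G, S, Z — each has a terminal in every rule's right-hand side or depends on a non-nullable symbol.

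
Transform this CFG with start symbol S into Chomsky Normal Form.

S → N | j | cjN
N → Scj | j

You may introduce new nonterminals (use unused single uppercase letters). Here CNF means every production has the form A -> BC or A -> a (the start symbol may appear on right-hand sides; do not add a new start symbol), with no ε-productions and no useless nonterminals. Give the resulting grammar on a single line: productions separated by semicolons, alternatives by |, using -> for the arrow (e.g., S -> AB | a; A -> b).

S -> j | AD | SE; A -> c; B -> j; C -> AB; D -> BN; E -> AB; N -> j | SC

No ε-productions.
After unit-elimination: S -> j | Scj | cjN; N -> j | Scj.
TERM: introduce A -> c, B -> j and substitute in every rule of length ≥2.
BIN: N -> SAB becomes N -> SC, C -> AB; S -> ABN becomes S -> AD, D -> BN; S -> SAB becomes S -> SE, E -> AB.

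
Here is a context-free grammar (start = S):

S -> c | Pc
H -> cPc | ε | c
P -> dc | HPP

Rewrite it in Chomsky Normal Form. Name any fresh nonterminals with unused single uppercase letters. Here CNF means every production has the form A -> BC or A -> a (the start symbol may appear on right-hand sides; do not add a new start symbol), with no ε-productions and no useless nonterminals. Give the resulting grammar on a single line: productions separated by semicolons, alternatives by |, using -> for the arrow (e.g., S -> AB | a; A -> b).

Nullable: {H}; after ε-elimination: S -> c | Pc; H -> c | cPc; P -> PP | dc | HPP.
No unit productions to eliminate.
TERM: introduce A -> c, B -> d and substitute in every rule of length ≥2.
BIN: H -> APA becomes H -> AC, C -> PA; P -> HPP becomes P -> HD, D -> PP.

S -> c | PA; A -> c; B -> d; C -> PA; D -> PP; H -> c | AC; P -> BA | HD | PP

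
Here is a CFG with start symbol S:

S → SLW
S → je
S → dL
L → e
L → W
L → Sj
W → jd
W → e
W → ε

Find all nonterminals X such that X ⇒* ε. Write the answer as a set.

Directly nullable (have an ε-rule): {W}.
L is nullable via L -> W (every symbol on the right is already known nullable).
Not nullable: S — each has a terminal in every rule's right-hand side or depends on a non-nullable symbol.

{L, W}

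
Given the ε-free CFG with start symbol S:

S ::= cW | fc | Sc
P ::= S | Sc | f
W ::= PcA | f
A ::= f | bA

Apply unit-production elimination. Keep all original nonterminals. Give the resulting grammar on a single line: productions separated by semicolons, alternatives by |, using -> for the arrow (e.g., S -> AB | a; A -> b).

S -> Sc | cW | fc; A -> f | bA; P -> f | Sc | cW | fc; W -> f | PcA

Unit productions: P->S.
Unit pairs (A ⇒* B via units): (P,S).
S: inherits non-unit rules of {S} → Sc | cW | fc.
A: inherits non-unit rules of {A} → bA | f.
P: inherits non-unit rules of {P, S} → Sc | cW | f | fc.
W: inherits non-unit rules of {W} → PcA | f.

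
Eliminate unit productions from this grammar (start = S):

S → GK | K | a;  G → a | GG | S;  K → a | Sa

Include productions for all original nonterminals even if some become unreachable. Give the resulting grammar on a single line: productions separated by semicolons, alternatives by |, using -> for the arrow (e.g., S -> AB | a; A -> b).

Unit productions: G->S, S->K.
Unit pairs (A ⇒* B via units): (G,K), (G,S), (S,K).
S: inherits non-unit rules of {K, S} → GK | Sa | a.
G: inherits non-unit rules of {G, K, S} → GG | GK | Sa | a.
K: inherits non-unit rules of {K} → Sa | a.

S -> a | GK | Sa; G -> a | GG | GK | Sa; K -> a | Sa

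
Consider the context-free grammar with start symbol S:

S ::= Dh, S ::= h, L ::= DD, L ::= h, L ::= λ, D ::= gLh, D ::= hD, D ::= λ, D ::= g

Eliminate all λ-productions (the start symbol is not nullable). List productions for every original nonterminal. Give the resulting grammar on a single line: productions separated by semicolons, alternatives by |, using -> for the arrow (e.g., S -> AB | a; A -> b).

Nullable set: {D, L}.
S -> Dh: D nullable, giving Dh | h.
Drop D -> λ.
D -> gLh: L nullable, giving gLh | gh.
D -> hD: D nullable, giving h | hD.
Drop L -> λ.
L -> DD: D, D nullable, giving D | DD.
Unchanged (no nullable symbols): S -> h; D -> g; L -> h.

S -> h | Dh; D -> g | h | gh | hD | gLh; L -> D | h | DD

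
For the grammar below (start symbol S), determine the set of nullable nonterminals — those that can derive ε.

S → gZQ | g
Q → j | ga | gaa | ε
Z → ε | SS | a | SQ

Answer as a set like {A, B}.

{Q, Z}

Directly nullable (have an ε-rule): {Q, Z}.
Not nullable: S — each has a terminal in every rule's right-hand side or depends on a non-nullable symbol.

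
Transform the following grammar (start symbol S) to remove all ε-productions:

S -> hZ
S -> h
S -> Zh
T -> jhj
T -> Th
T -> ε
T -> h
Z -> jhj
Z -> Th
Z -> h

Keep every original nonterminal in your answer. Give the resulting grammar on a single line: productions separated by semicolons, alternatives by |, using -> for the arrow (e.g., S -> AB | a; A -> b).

Nullable set: {T}.
Drop T -> ε.
T -> Th: T nullable, giving Th | h.
Z -> Th: T nullable, giving Th | h.
Unchanged (no nullable symbols): S -> Zh; S -> h; S -> hZ; T -> h; T -> jhj; Z -> h; Z -> jhj.

S -> h | Zh | hZ; T -> h | Th | jhj; Z -> h | Th | jhj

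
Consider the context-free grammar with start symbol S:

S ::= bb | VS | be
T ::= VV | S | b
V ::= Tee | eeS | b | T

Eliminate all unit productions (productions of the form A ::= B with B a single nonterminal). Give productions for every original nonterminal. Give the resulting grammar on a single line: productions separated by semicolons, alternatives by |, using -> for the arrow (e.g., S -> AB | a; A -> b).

S -> VS | bb | be; T -> b | VS | VV | bb | be; V -> b | VS | VV | bb | be | Tee | eeS

Unit productions: T->S, V->T.
Unit pairs (A ⇒* B via units): (T,S), (V,S), (V,T).
S: inherits non-unit rules of {S} → VS | bb | be.
T: inherits non-unit rules of {S, T} → VS | VV | b | bb | be.
V: inherits non-unit rules of {S, T, V} → Tee | VS | VV | b | bb | be | eeS.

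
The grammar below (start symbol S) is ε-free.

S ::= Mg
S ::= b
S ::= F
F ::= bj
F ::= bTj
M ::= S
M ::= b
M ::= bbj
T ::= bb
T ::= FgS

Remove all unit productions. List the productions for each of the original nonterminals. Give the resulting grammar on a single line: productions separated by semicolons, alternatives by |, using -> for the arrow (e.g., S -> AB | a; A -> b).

S -> b | Mg | bj | bTj; F -> bj | bTj; M -> b | Mg | bj | bTj | bbj; T -> bb | FgS

Unit productions: M->S, S->F.
Unit pairs (A ⇒* B via units): (M,F), (M,S), (S,F).
S: inherits non-unit rules of {F, S} → Mg | b | bTj | bj.
F: inherits non-unit rules of {F} → bTj | bj.
M: inherits non-unit rules of {F, M, S} → Mg | b | bTj | bbj | bj.
T: inherits non-unit rules of {T} → FgS | bb.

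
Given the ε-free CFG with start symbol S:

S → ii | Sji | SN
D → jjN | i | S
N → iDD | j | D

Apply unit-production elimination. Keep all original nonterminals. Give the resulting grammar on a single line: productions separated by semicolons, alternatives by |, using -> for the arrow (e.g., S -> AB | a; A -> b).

S -> SN | ii | Sji; D -> i | SN | ii | Sji | jjN; N -> i | j | SN | ii | Sji | iDD | jjN

Unit productions: D->S, N->D.
Unit pairs (A ⇒* B via units): (D,S), (N,D), (N,S).
S: inherits non-unit rules of {S} → SN | Sji | ii.
D: inherits non-unit rules of {D, S} → SN | Sji | i | ii | jjN.
N: inherits non-unit rules of {D, N, S} → SN | Sji | i | iDD | ii | j | jjN.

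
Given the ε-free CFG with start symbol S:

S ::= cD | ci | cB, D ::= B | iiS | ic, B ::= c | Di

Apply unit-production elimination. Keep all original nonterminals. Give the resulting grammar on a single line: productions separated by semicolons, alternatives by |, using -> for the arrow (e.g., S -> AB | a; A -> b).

Unit productions: D->B.
Unit pairs (A ⇒* B via units): (D,B).
S: inherits non-unit rules of {S} → cB | cD | ci.
B: inherits non-unit rules of {B} → Di | c.
D: inherits non-unit rules of {B, D} → Di | c | ic | iiS.

S -> cB | cD | ci; B -> c | Di; D -> c | Di | ic | iiS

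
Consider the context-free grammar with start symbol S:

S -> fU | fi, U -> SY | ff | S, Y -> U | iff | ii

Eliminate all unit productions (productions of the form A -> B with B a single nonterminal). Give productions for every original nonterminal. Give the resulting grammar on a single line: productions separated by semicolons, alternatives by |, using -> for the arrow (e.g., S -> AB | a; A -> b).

Unit productions: U->S, Y->U.
Unit pairs (A ⇒* B via units): (U,S), (Y,S), (Y,U).
S: inherits non-unit rules of {S} → fU | fi.
U: inherits non-unit rules of {S, U} → SY | fU | ff | fi.
Y: inherits non-unit rules of {S, U, Y} → SY | fU | ff | fi | iff | ii.

S -> fU | fi; U -> SY | fU | ff | fi; Y -> SY | fU | ff | fi | ii | iff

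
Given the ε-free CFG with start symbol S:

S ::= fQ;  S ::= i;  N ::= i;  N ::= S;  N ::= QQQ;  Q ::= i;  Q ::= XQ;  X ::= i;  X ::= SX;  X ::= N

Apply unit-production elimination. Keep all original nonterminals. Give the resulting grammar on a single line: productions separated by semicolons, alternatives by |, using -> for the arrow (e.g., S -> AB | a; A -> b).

S -> i | fQ; N -> i | fQ | QQQ; Q -> i | XQ; X -> i | SX | fQ | QQQ

Unit productions: N->S, X->N.
Unit pairs (A ⇒* B via units): (N,S), (X,N), (X,S).
S: inherits non-unit rules of {S} → fQ | i.
N: inherits non-unit rules of {N, S} → QQQ | fQ | i.
Q: inherits non-unit rules of {Q} → XQ | i.
X: inherits non-unit rules of {N, S, X} → QQQ | SX | fQ | i.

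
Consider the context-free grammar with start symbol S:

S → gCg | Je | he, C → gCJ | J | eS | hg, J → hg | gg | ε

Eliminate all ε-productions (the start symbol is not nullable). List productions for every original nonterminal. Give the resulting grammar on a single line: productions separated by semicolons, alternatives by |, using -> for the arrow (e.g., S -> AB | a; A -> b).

Nullable set: {C, J}.
S -> Je: J nullable, giving Je | e.
S -> gCg: C nullable, giving gCg | gg.
C -> J: J nullable, giving J.
C -> gCJ: C, J nullable, giving g | gC | gCJ | gJ.
Drop J -> ε.
Unchanged (no nullable symbols): S -> he; C -> eS; C -> hg; J -> gg; J -> hg.

S -> e | Je | gg | he | gCg; C -> J | g | eS | gC | gJ | hg | gCJ; J -> gg | hg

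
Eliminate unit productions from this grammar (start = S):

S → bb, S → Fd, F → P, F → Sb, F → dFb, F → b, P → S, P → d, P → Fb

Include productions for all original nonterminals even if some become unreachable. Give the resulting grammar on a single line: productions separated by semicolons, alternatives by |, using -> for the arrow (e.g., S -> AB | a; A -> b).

Unit productions: F->P, P->S.
Unit pairs (A ⇒* B via units): (F,P), (F,S), (P,S).
S: inherits non-unit rules of {S} → Fd | bb.
F: inherits non-unit rules of {F, P, S} → Fb | Fd | Sb | b | bb | d | dFb.
P: inherits non-unit rules of {P, S} → Fb | Fd | bb | d.

S -> Fd | bb; F -> b | d | Fb | Fd | Sb | bb | dFb; P -> d | Fb | Fd | bb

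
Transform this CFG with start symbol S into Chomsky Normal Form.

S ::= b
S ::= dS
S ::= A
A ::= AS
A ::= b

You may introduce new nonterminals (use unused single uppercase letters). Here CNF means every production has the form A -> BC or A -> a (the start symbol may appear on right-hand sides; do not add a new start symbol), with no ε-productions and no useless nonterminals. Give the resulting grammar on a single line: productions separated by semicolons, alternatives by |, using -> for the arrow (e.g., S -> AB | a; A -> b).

No ε-productions.
After unit-elimination: S -> b | AS | dS; A -> b | AS.
TERM: introduce B -> d and substitute in every rule of length ≥2.

S -> b | AS | BS; A -> b | AS; B -> d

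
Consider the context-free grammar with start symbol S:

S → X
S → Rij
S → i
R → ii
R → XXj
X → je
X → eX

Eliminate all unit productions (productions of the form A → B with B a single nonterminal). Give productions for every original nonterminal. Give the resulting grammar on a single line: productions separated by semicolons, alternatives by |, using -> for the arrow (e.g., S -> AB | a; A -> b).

S -> i | eX | je | Rij; R -> ii | XXj; X -> eX | je

Unit productions: S->X.
Unit pairs (A ⇒* B via units): (S,X).
S: inherits non-unit rules of {S, X} → Rij | eX | i | je.
R: inherits non-unit rules of {R} → XXj | ii.
X: inherits non-unit rules of {X} → eX | je.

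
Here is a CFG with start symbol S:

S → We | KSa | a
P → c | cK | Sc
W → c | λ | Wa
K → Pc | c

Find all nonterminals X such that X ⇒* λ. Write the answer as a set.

Directly nullable (have an ε-rule): {W}.
Not nullable: K, P, S — each has a terminal in every rule's right-hand side or depends on a non-nullable symbol.

{W}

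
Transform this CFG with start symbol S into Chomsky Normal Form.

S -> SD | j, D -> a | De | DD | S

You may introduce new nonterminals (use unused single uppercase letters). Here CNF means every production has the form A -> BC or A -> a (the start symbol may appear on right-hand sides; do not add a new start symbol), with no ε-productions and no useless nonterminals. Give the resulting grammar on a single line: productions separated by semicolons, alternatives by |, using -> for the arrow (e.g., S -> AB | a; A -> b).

S -> j | SD; A -> e; D -> a | j | DA | DD | SD

No ε-productions.
After unit-elimination: S -> j | SD; D -> a | j | DD | De | SD.
TERM: introduce A -> e and substitute in every rule of length ≥2.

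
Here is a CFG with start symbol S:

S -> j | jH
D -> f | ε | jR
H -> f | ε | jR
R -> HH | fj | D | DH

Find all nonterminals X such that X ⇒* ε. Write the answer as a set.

{D, H, R}

Directly nullable (have an ε-rule): {D, H}.
R is nullable via R -> D (every symbol on the right is already known nullable).
Not nullable: S — each has a terminal in every rule's right-hand side or depends on a non-nullable symbol.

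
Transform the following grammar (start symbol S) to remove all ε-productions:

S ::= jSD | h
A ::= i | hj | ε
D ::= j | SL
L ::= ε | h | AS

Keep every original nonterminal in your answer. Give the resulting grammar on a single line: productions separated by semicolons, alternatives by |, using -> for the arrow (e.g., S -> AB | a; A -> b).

Nullable set: {A, L}.
Drop A -> ε.
D -> SL: L nullable, giving S | SL.
Drop L -> ε.
L -> AS: A nullable, giving AS | S.
Unchanged (no nullable symbols): S -> h; S -> jSD; A -> hj; A -> i; D -> j; L -> h.

S -> h | jSD; A -> i | hj; D -> S | j | SL; L -> S | h | AS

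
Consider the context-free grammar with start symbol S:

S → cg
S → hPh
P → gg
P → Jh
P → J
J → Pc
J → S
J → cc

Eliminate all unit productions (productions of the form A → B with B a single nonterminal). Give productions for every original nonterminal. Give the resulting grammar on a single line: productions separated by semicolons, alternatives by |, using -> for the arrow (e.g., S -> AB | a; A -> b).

S -> cg | hPh; J -> Pc | cc | cg | hPh; P -> Jh | Pc | cc | cg | gg | hPh

Unit productions: J->S, P->J.
Unit pairs (A ⇒* B via units): (J,S), (P,J), (P,S).
S: inherits non-unit rules of {S} → cg | hPh.
J: inherits non-unit rules of {J, S} → Pc | cc | cg | hPh.
P: inherits non-unit rules of {J, P, S} → Jh | Pc | cc | cg | gg | hPh.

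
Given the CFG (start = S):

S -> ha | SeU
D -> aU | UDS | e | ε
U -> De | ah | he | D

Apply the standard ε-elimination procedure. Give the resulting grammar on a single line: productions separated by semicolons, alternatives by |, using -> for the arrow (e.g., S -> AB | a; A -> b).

Nullable set: {D, U}.
S -> SeU: U nullable, giving Se | SeU.
Drop D -> ε.
D -> UDS: U, D nullable, giving DS | S | UDS | US.
D -> aU: U nullable, giving a | aU.
U -> D: D nullable, giving D.
U -> De: D nullable, giving De | e.
Unchanged (no nullable symbols): S -> ha; D -> e; U -> ah; U -> he.

S -> Se | ha | SeU; D -> S | a | e | DS | US | aU | UDS; U -> D | e | De | ah | he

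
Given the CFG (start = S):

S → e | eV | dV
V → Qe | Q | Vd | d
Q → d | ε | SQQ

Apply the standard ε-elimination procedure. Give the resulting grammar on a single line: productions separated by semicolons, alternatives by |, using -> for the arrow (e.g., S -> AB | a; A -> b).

S -> d | e | dV | eV; Q -> S | d | SQ | SQQ; V -> Q | d | e | Qe | Vd

Nullable set: {Q, V}.
S -> dV: V nullable, giving d | dV.
S -> eV: V nullable, giving e | eV.
Drop Q -> ε.
Q -> SQQ: Q, Q nullable, giving S | SQ | SQQ.
V -> Q: Q nullable, giving Q.
V -> Qe: Q nullable, giving Qe | e.
V -> Vd: V nullable, giving Vd | d.
Unchanged (no nullable symbols): S -> e; Q -> d; V -> d.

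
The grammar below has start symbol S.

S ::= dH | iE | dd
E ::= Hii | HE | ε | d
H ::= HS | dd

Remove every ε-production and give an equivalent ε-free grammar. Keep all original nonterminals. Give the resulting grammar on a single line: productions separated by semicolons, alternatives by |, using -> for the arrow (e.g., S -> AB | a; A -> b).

Nullable set: {E}.
S -> iE: E nullable, giving i | iE.
Drop E -> ε.
E -> HE: E nullable, giving H | HE.
Unchanged (no nullable symbols): S -> dH; S -> dd; E -> Hii; E -> d; H -> HS; H -> dd.

S -> i | dH | dd | iE; E -> H | d | HE | Hii; H -> HS | dd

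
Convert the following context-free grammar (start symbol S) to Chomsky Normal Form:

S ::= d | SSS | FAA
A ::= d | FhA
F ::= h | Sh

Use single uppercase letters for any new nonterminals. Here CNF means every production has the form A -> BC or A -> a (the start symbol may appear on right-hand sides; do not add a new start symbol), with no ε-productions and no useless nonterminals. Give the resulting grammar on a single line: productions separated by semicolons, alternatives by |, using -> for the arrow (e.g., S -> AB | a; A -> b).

No ε-productions.
No unit productions to eliminate.
TERM: introduce B -> h and substitute in every rule of length ≥2.
BIN: A -> FBA becomes A -> FC, C -> BA; S -> FAA becomes S -> FD, D -> AA; S -> SSS becomes S -> SE, E -> SS.

S -> d | FD | SE; A -> d | FC; B -> h; C -> BA; D -> AA; E -> SS; F -> h | SB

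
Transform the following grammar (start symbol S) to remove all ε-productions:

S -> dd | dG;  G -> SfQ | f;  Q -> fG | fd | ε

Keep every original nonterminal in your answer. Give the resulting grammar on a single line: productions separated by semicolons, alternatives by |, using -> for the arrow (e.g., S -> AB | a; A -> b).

S -> dG | dd; G -> f | Sf | SfQ; Q -> fG | fd

Nullable set: {Q}.
G -> SfQ: Q nullable, giving Sf | SfQ.
Drop Q -> ε.
Unchanged (no nullable symbols): S -> dG; S -> dd; G -> f; Q -> fG; Q -> fd.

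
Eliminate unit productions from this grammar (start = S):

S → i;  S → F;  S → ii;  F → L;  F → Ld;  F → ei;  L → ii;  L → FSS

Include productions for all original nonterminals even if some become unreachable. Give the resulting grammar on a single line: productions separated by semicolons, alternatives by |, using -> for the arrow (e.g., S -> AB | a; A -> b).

S -> i | Ld | ei | ii | FSS; F -> Ld | ei | ii | FSS; L -> ii | FSS

Unit productions: F->L, S->F.
Unit pairs (A ⇒* B via units): (F,L), (S,F), (S,L).
S: inherits non-unit rules of {F, L, S} → FSS | Ld | ei | i | ii.
F: inherits non-unit rules of {F, L} → FSS | Ld | ei | ii.
L: inherits non-unit rules of {L} → FSS | ii.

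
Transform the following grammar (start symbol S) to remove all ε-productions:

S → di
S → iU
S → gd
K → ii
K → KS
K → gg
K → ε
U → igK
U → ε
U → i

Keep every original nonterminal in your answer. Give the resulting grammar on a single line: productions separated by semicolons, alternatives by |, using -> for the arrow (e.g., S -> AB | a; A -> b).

S -> i | di | gd | iU; K -> S | KS | gg | ii; U -> i | ig | igK

Nullable set: {K, U}.
S -> iU: U nullable, giving i | iU.
Drop K -> ε.
K -> KS: K nullable, giving KS | S.
Drop U -> ε.
U -> igK: K nullable, giving ig | igK.
Unchanged (no nullable symbols): S -> di; S -> gd; K -> gg; K -> ii; U -> i.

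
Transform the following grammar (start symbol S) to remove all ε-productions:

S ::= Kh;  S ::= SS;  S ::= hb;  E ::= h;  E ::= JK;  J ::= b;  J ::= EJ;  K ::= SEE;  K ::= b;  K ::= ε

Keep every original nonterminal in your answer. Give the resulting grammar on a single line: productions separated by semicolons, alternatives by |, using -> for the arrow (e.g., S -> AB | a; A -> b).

Nullable set: {K}.
S -> Kh: K nullable, giving Kh | h.
E -> JK: K nullable, giving J | JK.
Drop K -> ε.
Unchanged (no nullable symbols): S -> SS; S -> hb; E -> h; J -> EJ; J -> b; K -> SEE; K -> b.

S -> h | Kh | SS | hb; E -> J | h | JK; J -> b | EJ; K -> b | SEE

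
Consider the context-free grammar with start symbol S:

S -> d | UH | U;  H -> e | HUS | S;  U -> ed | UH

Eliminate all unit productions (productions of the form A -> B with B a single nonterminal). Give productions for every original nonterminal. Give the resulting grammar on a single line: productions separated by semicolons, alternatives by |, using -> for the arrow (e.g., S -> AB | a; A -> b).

Unit productions: H->S, S->U.
Unit pairs (A ⇒* B via units): (H,S), (H,U), (S,U).
S: inherits non-unit rules of {S, U} → UH | d | ed.
H: inherits non-unit rules of {H, S, U} → HUS | UH | d | e | ed.
U: inherits non-unit rules of {U} → UH | ed.

S -> d | UH | ed; H -> d | e | UH | ed | HUS; U -> UH | ed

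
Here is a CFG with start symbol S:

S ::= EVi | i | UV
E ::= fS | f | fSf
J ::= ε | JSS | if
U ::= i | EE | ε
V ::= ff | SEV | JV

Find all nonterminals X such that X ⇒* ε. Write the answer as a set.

{J, U}

Directly nullable (have an ε-rule): {J, U}.
Not nullable: E, S, V — each has a terminal in every rule's right-hand side or depends on a non-nullable symbol.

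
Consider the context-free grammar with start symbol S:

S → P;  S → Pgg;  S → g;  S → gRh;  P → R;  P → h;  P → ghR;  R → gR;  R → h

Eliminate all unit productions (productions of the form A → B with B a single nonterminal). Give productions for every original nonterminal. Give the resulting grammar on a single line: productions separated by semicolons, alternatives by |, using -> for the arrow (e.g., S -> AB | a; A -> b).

Unit productions: P->R, S->P.
Unit pairs (A ⇒* B via units): (P,R), (S,P), (S,R).
S: inherits non-unit rules of {P, R, S} → Pgg | g | gR | gRh | ghR | h.
P: inherits non-unit rules of {P, R} → gR | ghR | h.
R: inherits non-unit rules of {R} → gR | h.

S -> g | h | gR | Pgg | gRh | ghR; P -> h | gR | ghR; R -> h | gR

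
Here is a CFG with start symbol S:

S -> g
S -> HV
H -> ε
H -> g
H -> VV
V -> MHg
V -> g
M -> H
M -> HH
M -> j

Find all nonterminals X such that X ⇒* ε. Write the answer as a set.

Directly nullable (have an ε-rule): {H}.
M is nullable via M -> H (every symbol on the right is already known nullable).
Not nullable: S, V — each has a terminal in every rule's right-hand side or depends on a non-nullable symbol.

{H, M}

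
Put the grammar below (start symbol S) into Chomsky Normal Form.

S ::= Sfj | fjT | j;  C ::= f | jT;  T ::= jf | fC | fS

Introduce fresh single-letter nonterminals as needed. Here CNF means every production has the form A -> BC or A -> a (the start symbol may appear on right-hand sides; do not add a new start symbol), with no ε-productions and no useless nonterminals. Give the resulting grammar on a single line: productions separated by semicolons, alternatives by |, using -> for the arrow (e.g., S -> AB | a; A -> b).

No ε-productions.
No unit productions to eliminate.
TERM: introduce B -> f, A -> j and substitute in every rule of length ≥2.
BIN: S -> BAT becomes S -> BD, D -> AT; S -> SBA becomes S -> SE, E -> BA.

S -> j | BD | SE; A -> j; B -> f; C -> f | AT; D -> AT; E -> BA; T -> AB | BC | BS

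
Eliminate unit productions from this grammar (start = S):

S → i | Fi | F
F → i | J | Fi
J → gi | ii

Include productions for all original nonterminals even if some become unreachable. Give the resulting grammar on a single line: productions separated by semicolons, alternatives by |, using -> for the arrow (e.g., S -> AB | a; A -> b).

Unit productions: F->J, S->F.
Unit pairs (A ⇒* B via units): (F,J), (S,F), (S,J).
S: inherits non-unit rules of {F, J, S} → Fi | gi | i | ii.
F: inherits non-unit rules of {F, J} → Fi | gi | i | ii.
J: inherits non-unit rules of {J} → gi | ii.

S -> i | Fi | gi | ii; F -> i | Fi | gi | ii; J -> gi | ii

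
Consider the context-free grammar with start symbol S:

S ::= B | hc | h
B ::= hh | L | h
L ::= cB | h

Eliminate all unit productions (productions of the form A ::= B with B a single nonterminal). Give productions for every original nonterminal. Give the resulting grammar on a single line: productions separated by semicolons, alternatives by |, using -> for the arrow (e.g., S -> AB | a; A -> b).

Unit productions: B->L, S->B.
Unit pairs (A ⇒* B via units): (B,L), (S,B), (S,L).
S: inherits non-unit rules of {B, L, S} → cB | h | hc | hh.
B: inherits non-unit rules of {B, L} → cB | h | hh.
L: inherits non-unit rules of {L} → cB | h.

S -> h | cB | hc | hh; B -> h | cB | hh; L -> h | cB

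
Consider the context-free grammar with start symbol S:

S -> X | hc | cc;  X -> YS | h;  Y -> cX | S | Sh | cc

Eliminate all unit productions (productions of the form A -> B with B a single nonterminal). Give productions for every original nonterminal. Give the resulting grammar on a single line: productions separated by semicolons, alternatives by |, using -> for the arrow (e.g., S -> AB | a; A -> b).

S -> h | YS | cc | hc; X -> h | YS; Y -> h | Sh | YS | cX | cc | hc

Unit productions: S->X, Y->S.
Unit pairs (A ⇒* B via units): (S,X), (Y,S), (Y,X).
S: inherits non-unit rules of {S, X} → YS | cc | h | hc.
X: inherits non-unit rules of {X} → YS | h.
Y: inherits non-unit rules of {S, X, Y} → Sh | YS | cX | cc | h | hc.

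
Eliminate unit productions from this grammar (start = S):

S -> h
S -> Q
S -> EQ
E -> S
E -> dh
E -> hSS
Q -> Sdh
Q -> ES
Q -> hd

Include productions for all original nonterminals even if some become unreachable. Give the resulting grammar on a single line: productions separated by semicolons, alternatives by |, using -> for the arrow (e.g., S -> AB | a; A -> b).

S -> h | EQ | ES | hd | Sdh; E -> h | EQ | ES | dh | hd | Sdh | hSS; Q -> ES | hd | Sdh

Unit productions: E->S, S->Q.
Unit pairs (A ⇒* B via units): (E,Q), (E,S), (S,Q).
S: inherits non-unit rules of {Q, S} → EQ | ES | Sdh | h | hd.
E: inherits non-unit rules of {E, Q, S} → EQ | ES | Sdh | dh | h | hSS | hd.
Q: inherits non-unit rules of {Q} → ES | Sdh | hd.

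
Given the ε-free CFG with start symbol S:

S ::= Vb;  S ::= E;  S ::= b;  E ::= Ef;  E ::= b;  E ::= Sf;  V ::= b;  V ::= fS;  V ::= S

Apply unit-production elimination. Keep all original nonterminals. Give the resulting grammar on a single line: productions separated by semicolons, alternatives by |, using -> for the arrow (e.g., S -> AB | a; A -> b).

Unit productions: S->E, V->S.
Unit pairs (A ⇒* B via units): (S,E), (V,E), (V,S).
S: inherits non-unit rules of {E, S} → Ef | Sf | Vb | b.
E: inherits non-unit rules of {E} → Ef | Sf | b.
V: inherits non-unit rules of {E, S, V} → Ef | Sf | Vb | b | fS.

S -> b | Ef | Sf | Vb; E -> b | Ef | Sf; V -> b | Ef | Sf | Vb | fS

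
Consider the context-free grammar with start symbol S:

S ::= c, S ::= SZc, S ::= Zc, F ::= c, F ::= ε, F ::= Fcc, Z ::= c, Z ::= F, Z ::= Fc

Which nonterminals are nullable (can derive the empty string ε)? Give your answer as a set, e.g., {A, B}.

{F, Z}

Directly nullable (have an ε-rule): {F}.
Z is nullable via Z -> F (every symbol on the right is already known nullable).
Not nullable: S — each has a terminal in every rule's right-hand side or depends on a non-nullable symbol.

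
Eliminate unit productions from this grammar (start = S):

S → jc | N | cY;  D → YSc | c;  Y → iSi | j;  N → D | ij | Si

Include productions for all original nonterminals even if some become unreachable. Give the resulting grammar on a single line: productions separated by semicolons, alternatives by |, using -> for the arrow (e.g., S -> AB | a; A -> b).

S -> c | Si | cY | ij | jc | YSc; D -> c | YSc; N -> c | Si | ij | YSc; Y -> j | iSi

Unit productions: N->D, S->N.
Unit pairs (A ⇒* B via units): (N,D), (S,D), (S,N).
S: inherits non-unit rules of {D, N, S} → Si | YSc | c | cY | ij | jc.
D: inherits non-unit rules of {D} → YSc | c.
N: inherits non-unit rules of {D, N} → Si | YSc | c | ij.
Y: inherits non-unit rules of {Y} → iSi | j.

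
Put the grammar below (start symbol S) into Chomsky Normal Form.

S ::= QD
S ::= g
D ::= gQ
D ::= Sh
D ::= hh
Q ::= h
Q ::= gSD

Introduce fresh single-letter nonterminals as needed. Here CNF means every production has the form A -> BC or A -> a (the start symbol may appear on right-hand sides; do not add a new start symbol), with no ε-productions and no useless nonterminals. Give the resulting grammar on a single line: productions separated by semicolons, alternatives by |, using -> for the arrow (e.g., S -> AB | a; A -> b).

S -> g | QD; A -> h; B -> g; C -> SD; D -> AA | BQ | SA; Q -> h | BC

No ε-productions.
No unit productions to eliminate.
TERM: introduce B -> g, A -> h and substitute in every rule of length ≥2.
BIN: Q -> BSD becomes Q -> BC, C -> SD.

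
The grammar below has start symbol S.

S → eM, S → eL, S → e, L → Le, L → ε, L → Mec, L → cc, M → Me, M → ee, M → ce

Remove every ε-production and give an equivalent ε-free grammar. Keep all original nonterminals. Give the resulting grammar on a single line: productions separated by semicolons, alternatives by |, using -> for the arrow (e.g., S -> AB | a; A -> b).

Nullable set: {L}.
S -> eL: L nullable, giving e | eL.
Drop L -> ε.
L -> Le: L nullable, giving Le | e.
Unchanged (no nullable symbols): S -> e; S -> eM; L -> Mec; L -> cc; M -> Me; M -> ce; M -> ee.

S -> e | eL | eM; L -> e | Le | cc | Mec; M -> Me | ce | ee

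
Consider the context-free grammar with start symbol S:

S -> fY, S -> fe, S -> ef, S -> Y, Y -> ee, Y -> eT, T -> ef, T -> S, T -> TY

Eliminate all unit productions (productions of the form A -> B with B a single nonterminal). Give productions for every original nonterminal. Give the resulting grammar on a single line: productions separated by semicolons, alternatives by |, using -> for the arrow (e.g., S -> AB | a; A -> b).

S -> eT | ee | ef | fY | fe; T -> TY | eT | ee | ef | fY | fe; Y -> eT | ee

Unit productions: S->Y, T->S.
Unit pairs (A ⇒* B via units): (S,Y), (T,S), (T,Y).
S: inherits non-unit rules of {S, Y} → eT | ee | ef | fY | fe.
T: inherits non-unit rules of {S, T, Y} → TY | eT | ee | ef | fY | fe.
Y: inherits non-unit rules of {Y} → eT | ee.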